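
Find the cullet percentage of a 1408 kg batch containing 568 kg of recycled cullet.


Cullet ratio = (cullet mass / total batch mass) * 100
  Ratio = 568 / 1408 * 100 = 40.34%

40.34%


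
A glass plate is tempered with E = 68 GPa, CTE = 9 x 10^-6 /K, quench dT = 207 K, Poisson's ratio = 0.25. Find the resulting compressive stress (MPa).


Tempering stress: sigma = E * alpha * dT / (1 - nu)
  E (MPa) = 68 * 1000 = 68000
  Numerator = 68000 * (9 x 10^-6) * 207 = 126.684
  Denominator = 1 - 0.25 = 0.75
  sigma = 126.684 / 0.75 = 168.9 MPa

168.9 MPa


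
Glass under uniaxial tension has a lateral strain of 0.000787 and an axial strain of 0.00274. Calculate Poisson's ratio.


Poisson's ratio: nu = lateral strain / axial strain
  nu = 0.000787 / 0.00274 = 0.2872

0.2872


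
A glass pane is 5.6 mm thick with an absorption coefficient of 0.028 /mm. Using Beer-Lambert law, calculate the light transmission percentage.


Beer-Lambert law: T = exp(-alpha * thickness)
  exponent = -0.028 * 5.6 = -0.1568
  T = exp(-0.1568) = 0.8549
  Percentage = 0.8549 * 100 = 85.49%

85.49%


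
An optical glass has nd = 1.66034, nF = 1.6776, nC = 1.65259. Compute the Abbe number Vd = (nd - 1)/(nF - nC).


Abbe number formula: Vd = (nd - 1) / (nF - nC)
  nd - 1 = 1.66034 - 1 = 0.66034
  nF - nC = 1.6776 - 1.65259 = 0.02501
  Vd = 0.66034 / 0.02501 = 26.4

26.4


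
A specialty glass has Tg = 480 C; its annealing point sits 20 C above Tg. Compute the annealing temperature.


The annealing temperature is Tg plus the offset:
  T_anneal = 480 + 20 = 500 C

500 C


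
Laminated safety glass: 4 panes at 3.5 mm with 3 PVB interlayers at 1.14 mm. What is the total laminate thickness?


Total thickness = glass contribution + PVB contribution
  Glass: 4 * 3.5 = 14.0 mm
  PVB: 3 * 1.14 = 3.42 mm
  Total = 14.0 + 3.42 = 17.42 mm

17.42 mm


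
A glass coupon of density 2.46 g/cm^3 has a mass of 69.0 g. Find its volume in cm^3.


Rearrange rho = m / V:
  V = m / rho
  V = 69.0 / 2.46 = 28.049 cm^3

28.049 cm^3


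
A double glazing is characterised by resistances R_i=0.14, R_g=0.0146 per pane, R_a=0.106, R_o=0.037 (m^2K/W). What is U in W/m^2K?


Total thermal resistance (series):
  R_total = R_in + R_glass + R_air + R_glass + R_out
  R_total = 0.14 + 0.0146 + 0.106 + 0.0146 + 0.037 = 0.3122 m^2K/W
U-value = 1 / R_total = 1 / 0.3122 = 3.203 W/m^2K

3.203 W/m^2K


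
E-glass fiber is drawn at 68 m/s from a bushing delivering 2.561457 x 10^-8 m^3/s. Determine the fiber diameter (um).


Cross-sectional area from continuity:
  A = Q / v = 2.561457 x 10^-8 / 68 = 3.766849 x 10^-10 m^2
Diameter from circular cross-section:
  d = sqrt(4A / pi) * 10^6 (m -> um)
  d = sqrt(4 * 3.766849 x 10^-10 / pi) * 10^6 = 21.9 um

21.9 um


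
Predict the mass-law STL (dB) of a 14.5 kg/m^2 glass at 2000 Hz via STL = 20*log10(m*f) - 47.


Mass law: STL = 20 * log10(m * f) - 47
  m * f = 14.5 * 2000 = 29000
  log10(29000) = 4.4624
  STL = 20 * 4.4624 - 47 = 89.248 - 47 = 42.2 dB

42.2 dB


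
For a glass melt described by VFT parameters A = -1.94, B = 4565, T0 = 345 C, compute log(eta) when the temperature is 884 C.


VFT equation: log(eta) = A + B / (T - T0)
  T - T0 = 884 - 345 = 539
  B / (T - T0) = 4565 / 539 = 8.469
  log(eta) = -1.94 + 8.469 = 6.529

6.529


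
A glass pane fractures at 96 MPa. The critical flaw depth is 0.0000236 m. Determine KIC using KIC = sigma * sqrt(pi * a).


Fracture toughness: KIC = sigma * sqrt(pi * a)
  pi * a = pi * 0.0000236 = 0.000074142
  sqrt(pi * a) = 0.008611
  KIC = 96 * 0.008611 = 0.827 MPa*sqrt(m)

0.827 MPa*sqrt(m)


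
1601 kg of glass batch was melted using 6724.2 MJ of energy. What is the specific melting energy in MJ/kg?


Rearrange E = m * s for s:
  s = E / m
  s = 6724.2 / 1601 = 4.2 MJ/kg

4.2 MJ/kg


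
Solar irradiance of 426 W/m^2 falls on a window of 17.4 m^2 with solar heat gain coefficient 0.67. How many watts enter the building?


Solar heat gain: Q = Area * SHGC * Irradiance
  Q = 17.4 * 0.67 * 426 = 4966.3 W

4966.3 W


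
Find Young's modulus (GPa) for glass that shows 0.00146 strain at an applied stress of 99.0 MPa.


Young's modulus: E = stress / strain
  E = 99.0 MPa / 0.00146 = 67808.22 MPa
Convert to GPa: 67808.22 / 1000 = 67.81 GPa

67.81 GPa


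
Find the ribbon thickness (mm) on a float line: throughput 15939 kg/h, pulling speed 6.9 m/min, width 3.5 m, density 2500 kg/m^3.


Ribbon cross-section from mass balance:
  Volume rate = throughput / density = 15939 / 2500 = 6.3756 m^3/h
  thickness = volume rate / (speed * 60 * width), i.e.
  thickness = throughput / (60 * speed * width * density) * 1000
  thickness = 15939 / (60 * 6.9 * 3.5 * 2500) * 1000 = 4.4 mm

4.4 mm


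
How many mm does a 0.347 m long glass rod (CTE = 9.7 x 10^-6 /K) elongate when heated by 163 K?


Thermal expansion formula: dL = alpha * L0 * dT
  dL = (9.7 x 10^-6) * 0.347 * 163 = 0.00054864 m
Convert to mm: 0.00054864 * 1000 = 0.5486 mm

0.5486 mm


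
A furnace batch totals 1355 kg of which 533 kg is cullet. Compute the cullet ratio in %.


Cullet ratio = (cullet mass / total batch mass) * 100
  Ratio = 533 / 1355 * 100 = 39.34%

39.34%


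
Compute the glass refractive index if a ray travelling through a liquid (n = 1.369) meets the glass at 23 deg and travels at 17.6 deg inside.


Apply Snell's law: n1 * sin(theta1) = n2 * sin(theta2)
  n2 = n1 * sin(theta1) / sin(theta2)
  sin(23) = 0.390731
  sin(17.6) = 0.30237
  n2 = 1.369 * 0.390731 / 0.30237 = 1.7691

1.7691


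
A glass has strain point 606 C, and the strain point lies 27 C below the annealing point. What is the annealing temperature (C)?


T_anneal = T_strain + gap:
  T_anneal = 606 + 27 = 633 C

633 C


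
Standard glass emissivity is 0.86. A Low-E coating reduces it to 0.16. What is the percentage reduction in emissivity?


Percentage reduction = (1 - coated/uncoated) * 100
  Ratio = 0.16 / 0.86 = 0.186
  Reduction = (1 - 0.186) * 100 = 81.4%

81.4%


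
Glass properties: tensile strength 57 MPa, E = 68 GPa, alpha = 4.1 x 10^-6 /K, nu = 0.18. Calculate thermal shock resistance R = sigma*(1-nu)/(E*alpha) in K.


Thermal shock resistance: R = sigma * (1 - nu) / (E * alpha)
  Numerator = 57 * (1 - 0.18) = 46.74
  Denominator = 68 * 1000 * (4.1 x 10^-6) = 0.2788
  R = 46.74 / 0.2788 = 167.6 K

167.6 K


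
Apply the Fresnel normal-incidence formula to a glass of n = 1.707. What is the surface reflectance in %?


Fresnel reflectance at normal incidence:
  R = ((n - 1)/(n + 1))^2
  (n - 1)/(n + 1) = (1.707 - 1)/(1.707 + 1) = 0.261175
  R = 0.261175^2 = 0.0682124
  R(%) = 0.0682124 * 100 = 6.821%

6.821%


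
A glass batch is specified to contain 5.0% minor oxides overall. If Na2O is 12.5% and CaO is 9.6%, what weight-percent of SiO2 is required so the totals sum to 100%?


Known pieces sum to 100%:
  SiO2 = 100 - (others + Na2O + CaO)
  SiO2 = 100 - (5.0 + 12.5 + 9.6) = 72.9%

72.9%


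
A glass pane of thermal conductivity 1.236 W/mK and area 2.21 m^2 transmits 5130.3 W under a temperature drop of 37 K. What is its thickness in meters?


Fourier's law: t = k * A * dT / Q
  t = 1.236 * 2.21 * 37 / 5130.3
  t = 101.06772 / 5130.3 = 0.0197 m

0.0197 m


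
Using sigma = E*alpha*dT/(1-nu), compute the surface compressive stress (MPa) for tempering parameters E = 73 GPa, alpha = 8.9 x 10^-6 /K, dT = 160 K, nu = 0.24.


Tempering stress: sigma = E * alpha * dT / (1 - nu)
  E (MPa) = 73 * 1000 = 73000
  Numerator = 73000 * (8.9 x 10^-6) * 160 = 103.952
  Denominator = 1 - 0.24 = 0.76
  sigma = 103.952 / 0.76 = 136.8 MPa

136.8 MPa


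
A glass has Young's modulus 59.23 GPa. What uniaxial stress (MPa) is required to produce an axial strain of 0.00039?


Rearrange E = sigma / epsilon:
  sigma = E * epsilon
  E (MPa) = 59.23 * 1000 = 59230
  sigma = 59230 * 0.00039 = 23.1 MPa

23.1 MPa


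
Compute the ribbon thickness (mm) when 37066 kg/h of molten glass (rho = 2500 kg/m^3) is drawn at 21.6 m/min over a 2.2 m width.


Ribbon cross-section from mass balance:
  Volume rate = throughput / density = 37066 / 2500 = 14.8264 m^3/h
  thickness = volume rate / (speed * 60 * width), i.e.
  thickness = throughput / (60 * speed * width * density) * 1000
  thickness = 37066 / (60 * 21.6 * 2.2 * 2500) * 1000 = 5.2 mm

5.2 mm


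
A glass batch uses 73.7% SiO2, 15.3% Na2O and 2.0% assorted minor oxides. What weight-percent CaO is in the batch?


Pieces sum to 100%:
  CaO = 100 - (SiO2 + Na2O + others)
  CaO = 100 - (73.7 + 15.3 + 2.0) = 9.0%

9.0%


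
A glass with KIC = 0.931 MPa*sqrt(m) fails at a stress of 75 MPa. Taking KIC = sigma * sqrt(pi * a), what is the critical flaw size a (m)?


Rearrange KIC = sigma * sqrt(pi * a):
  sqrt(pi * a) = KIC / sigma
  sqrt(pi * a) = 0.931 / 75 = 0.012413
  a = (KIC / sigma)^2 / pi
  a = 0.012413^2 / pi = 0.000049 m

0.000049 m


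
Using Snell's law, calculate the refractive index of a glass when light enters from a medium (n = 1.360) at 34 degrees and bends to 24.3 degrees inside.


Apply Snell's law: n1 * sin(theta1) = n2 * sin(theta2)
  n2 = n1 * sin(theta1) / sin(theta2)
  sin(34) = 0.559193
  sin(24.3) = 0.411514
  n2 = 1.360 * 0.559193 / 0.411514 = 1.8481

1.8481


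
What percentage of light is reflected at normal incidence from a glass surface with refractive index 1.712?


Fresnel reflectance at normal incidence:
  R = ((n - 1)/(n + 1))^2
  (n - 1)/(n + 1) = (1.712 - 1)/(1.712 + 1) = 0.262537
  R = 0.262537^2 = 0.0689257
  R(%) = 0.0689257 * 100 = 6.893%

6.893%


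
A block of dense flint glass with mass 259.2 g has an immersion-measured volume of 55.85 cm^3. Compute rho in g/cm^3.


Use the definition of density:
  rho = mass / volume
  rho = 259.2 / 55.85 = 4.641 g/cm^3

4.641 g/cm^3


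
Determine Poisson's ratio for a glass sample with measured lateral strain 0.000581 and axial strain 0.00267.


Poisson's ratio: nu = lateral strain / axial strain
  nu = 0.000581 / 0.00267 = 0.2176

0.2176


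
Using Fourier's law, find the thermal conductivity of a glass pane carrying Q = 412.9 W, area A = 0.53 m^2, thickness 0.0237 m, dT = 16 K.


Fourier's law rearranged: k = Q * t / (A * dT)
  Numerator = 412.9 * 0.0237 = 9.78573
  Denominator = 0.53 * 16 = 8.48
  k = 9.78573 / 8.48 = 1.154 W/mK

1.154 W/mK


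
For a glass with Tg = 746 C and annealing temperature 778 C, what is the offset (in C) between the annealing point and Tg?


Offset = T_anneal - Tg:
  offset = 778 - 746 = 32 C

32 C


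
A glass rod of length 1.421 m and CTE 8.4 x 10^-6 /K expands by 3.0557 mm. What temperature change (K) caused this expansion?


Rearrange dL = alpha * L0 * dT for dT:
  dT = dL / (alpha * L0)
  dL (m) = 3.0557 / 1000 = 0.0030557
  dT = 0.0030557 / ((8.4 x 10^-6) * 1.421) = 256.0 K

256.0 K


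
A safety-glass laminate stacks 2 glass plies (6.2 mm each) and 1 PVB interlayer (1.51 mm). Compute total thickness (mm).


Total thickness = glass contribution + PVB contribution
  Glass: 2 * 6.2 = 12.4 mm
  PVB: 1 * 1.51 = 1.51 mm
  Total = 12.4 + 1.51 = 13.91 mm

13.91 mm


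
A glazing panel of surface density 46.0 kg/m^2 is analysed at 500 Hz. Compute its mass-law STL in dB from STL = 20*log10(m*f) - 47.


Mass law: STL = 20 * log10(m * f) - 47
  m * f = 46.0 * 500 = 23000
  log10(23000) = 4.36173
  STL = 20 * 4.36173 - 47 = 87.2346 - 47 = 40.2 dB

40.2 dB


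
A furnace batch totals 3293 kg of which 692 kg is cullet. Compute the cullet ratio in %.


Cullet ratio = (cullet mass / total batch mass) * 100
  Ratio = 692 / 3293 * 100 = 21.01%

21.01%


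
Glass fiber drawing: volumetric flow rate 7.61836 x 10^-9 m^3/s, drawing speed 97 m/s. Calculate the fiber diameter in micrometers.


Cross-sectional area from continuity:
  A = Q / v = 7.61836 x 10^-9 / 97 = 7.853979 x 10^-11 m^2
Diameter from circular cross-section:
  d = sqrt(4A / pi) * 10^6 (m -> um)
  d = sqrt(4 * 7.853979 x 10^-11 / pi) * 10^6 = 10.0 um

10.0 um


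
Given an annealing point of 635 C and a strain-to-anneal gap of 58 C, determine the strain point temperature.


Strain point = annealing point - difference:
  T_strain = 635 - 58 = 577 C

577 C


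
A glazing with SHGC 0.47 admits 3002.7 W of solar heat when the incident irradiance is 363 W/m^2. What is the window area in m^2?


Rearrange Q = Area * SHGC * Irradiance:
  Area = Q / (SHGC * Irradiance)
  Area = 3002.7 / (0.47 * 363) = 17.6 m^2

17.6 m^2


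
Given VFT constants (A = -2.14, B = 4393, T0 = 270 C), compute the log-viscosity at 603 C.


VFT equation: log(eta) = A + B / (T - T0)
  T - T0 = 603 - 270 = 333
  B / (T - T0) = 4393 / 333 = 13.192
  log(eta) = -2.14 + 13.192 = 11.052

11.052


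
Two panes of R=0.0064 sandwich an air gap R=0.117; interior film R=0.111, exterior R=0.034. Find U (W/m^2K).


Total thermal resistance (series):
  R_total = R_in + R_glass + R_air + R_glass + R_out
  R_total = 0.111 + 0.0064 + 0.117 + 0.0064 + 0.034 = 0.2748 m^2K/W
U-value = 1 / R_total = 1 / 0.2748 = 3.639 W/m^2K

3.639 W/m^2K


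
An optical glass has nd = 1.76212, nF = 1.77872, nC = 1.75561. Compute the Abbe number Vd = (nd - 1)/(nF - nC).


Abbe number formula: Vd = (nd - 1) / (nF - nC)
  nd - 1 = 1.76212 - 1 = 0.76212
  nF - nC = 1.77872 - 1.75561 = 0.02311
  Vd = 0.76212 / 0.02311 = 32.98

32.98


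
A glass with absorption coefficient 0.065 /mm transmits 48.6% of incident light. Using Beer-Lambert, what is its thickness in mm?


Rearrange T = exp(-alpha * thickness):
  thickness = -ln(T) / alpha
  T = 48.6/100 = 0.486
  ln(T) = -0.72155
  -ln(T) = 0.72155
  thickness = 0.72155 / 0.065 = 11.1 mm

11.1 mm


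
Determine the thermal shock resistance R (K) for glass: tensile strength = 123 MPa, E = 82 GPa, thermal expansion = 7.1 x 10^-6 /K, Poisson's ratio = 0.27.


Thermal shock resistance: R = sigma * (1 - nu) / (E * alpha)
  Numerator = 123 * (1 - 0.27) = 89.79
  Denominator = 82 * 1000 * (7.1 x 10^-6) = 0.5822
  R = 89.79 / 0.5822 = 154.2 K

154.2 K


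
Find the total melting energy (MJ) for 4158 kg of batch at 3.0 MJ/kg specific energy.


Total energy = mass * specific energy
  E = 4158 * 3.0 = 12474 MJ

12474 MJ


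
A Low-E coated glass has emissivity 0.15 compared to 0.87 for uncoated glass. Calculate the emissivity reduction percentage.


Percentage reduction = (1 - coated/uncoated) * 100
  Ratio = 0.15 / 0.87 = 0.1724
  Reduction = (1 - 0.1724) * 100 = 82.8%

82.8%


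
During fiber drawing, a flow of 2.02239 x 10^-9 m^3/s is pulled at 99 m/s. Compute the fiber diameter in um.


Cross-sectional area from continuity:
  A = Q / v = 2.02239 x 10^-9 / 99 = 2.042818 x 10^-11 m^2
Diameter from circular cross-section:
  d = sqrt(4A / pi) * 10^6 (m -> um)
  d = sqrt(4 * 2.042818 x 10^-11 / pi) * 10^6 = 5.1 um

5.1 um


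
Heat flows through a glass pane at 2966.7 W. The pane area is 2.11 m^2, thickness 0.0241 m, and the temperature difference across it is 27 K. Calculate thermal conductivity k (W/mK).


Fourier's law rearranged: k = Q * t / (A * dT)
  Numerator = 2966.7 * 0.0241 = 71.49747
  Denominator = 2.11 * 27 = 56.97
  k = 71.49747 / 56.97 = 1.255 W/mK

1.255 W/mK


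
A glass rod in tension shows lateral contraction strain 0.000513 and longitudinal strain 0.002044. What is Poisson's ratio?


Poisson's ratio: nu = lateral strain / axial strain
  nu = 0.000513 / 0.002044 = 0.251

0.251


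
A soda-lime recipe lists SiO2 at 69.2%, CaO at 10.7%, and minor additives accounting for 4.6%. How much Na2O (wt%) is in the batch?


Pieces sum to 100%:
  Na2O = 100 - (SiO2 + CaO + others)
  Na2O = 100 - (69.2 + 10.7 + 4.6) = 15.5%

15.5%


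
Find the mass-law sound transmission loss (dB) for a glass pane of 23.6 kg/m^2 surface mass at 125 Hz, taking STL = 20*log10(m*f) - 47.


Mass law: STL = 20 * log10(m * f) - 47
  m * f = 23.6 * 125 = 2950
  log10(2950) = 3.46982
  STL = 20 * 3.46982 - 47 = 69.3964 - 47 = 22.4 dB

22.4 dB


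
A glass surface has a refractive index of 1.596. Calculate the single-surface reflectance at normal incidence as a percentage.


Fresnel reflectance at normal incidence:
  R = ((n - 1)/(n + 1))^2
  (n - 1)/(n + 1) = (1.596 - 1)/(1.596 + 1) = 0.229584
  R = 0.229584^2 = 0.0527088
  R(%) = 0.0527088 * 100 = 5.271%

5.271%


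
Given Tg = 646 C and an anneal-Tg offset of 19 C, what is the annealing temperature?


The annealing temperature is Tg plus the offset:
  T_anneal = 646 + 19 = 665 C

665 C


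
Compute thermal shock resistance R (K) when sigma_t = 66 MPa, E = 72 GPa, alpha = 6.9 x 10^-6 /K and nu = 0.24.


Thermal shock resistance: R = sigma * (1 - nu) / (E * alpha)
  Numerator = 66 * (1 - 0.24) = 50.16
  Denominator = 72 * 1000 * (6.9 x 10^-6) = 0.4968
  R = 50.16 / 0.4968 = 101.0 K

101.0 K


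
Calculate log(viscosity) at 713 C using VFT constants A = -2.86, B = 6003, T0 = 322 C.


VFT equation: log(eta) = A + B / (T - T0)
  T - T0 = 713 - 322 = 391
  B / (T - T0) = 6003 / 391 = 15.353
  log(eta) = -2.86 + 15.353 = 12.493

12.493


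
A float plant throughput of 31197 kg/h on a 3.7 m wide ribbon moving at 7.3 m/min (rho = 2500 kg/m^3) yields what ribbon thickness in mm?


Ribbon cross-section from mass balance:
  Volume rate = throughput / density = 31197 / 2500 = 12.4788 m^3/h
  thickness = volume rate / (speed * 60 * width), i.e.
  thickness = throughput / (60 * speed * width * density) * 1000
  thickness = 31197 / (60 * 7.3 * 3.7 * 2500) * 1000 = 7.7 mm

7.7 mm


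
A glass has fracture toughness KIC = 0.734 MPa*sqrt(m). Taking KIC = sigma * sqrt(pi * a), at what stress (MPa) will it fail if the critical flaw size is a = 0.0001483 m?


Rearrange KIC = sigma * sqrt(pi * a):
  sigma = KIC / sqrt(pi * a)
  sqrt(pi * 0.0001483) = 0.021585
  sigma = 0.734 / 0.021585 = 34.01 MPa

34.01 MPa


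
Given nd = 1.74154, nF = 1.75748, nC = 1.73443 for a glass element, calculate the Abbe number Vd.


Abbe number formula: Vd = (nd - 1) / (nF - nC)
  nd - 1 = 1.74154 - 1 = 0.74154
  nF - nC = 1.75748 - 1.73443 = 0.02305
  Vd = 0.74154 / 0.02305 = 32.17

32.17


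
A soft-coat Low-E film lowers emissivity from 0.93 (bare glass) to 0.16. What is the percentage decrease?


Percentage reduction = (1 - coated/uncoated) * 100
  Ratio = 0.16 / 0.93 = 0.172
  Reduction = (1 - 0.172) * 100 = 82.8%

82.8%


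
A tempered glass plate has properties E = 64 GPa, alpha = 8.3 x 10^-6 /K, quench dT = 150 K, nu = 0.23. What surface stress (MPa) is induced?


Tempering stress: sigma = E * alpha * dT / (1 - nu)
  E (MPa) = 64 * 1000 = 64000
  Numerator = 64000 * (8.3 x 10^-6) * 150 = 79.68
  Denominator = 1 - 0.23 = 0.77
  sigma = 79.68 / 0.77 = 103.5 MPa

103.5 MPa


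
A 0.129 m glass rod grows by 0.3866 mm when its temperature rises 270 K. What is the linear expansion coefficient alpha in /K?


Rearrange dL = alpha * L0 * dT for alpha:
  alpha = dL / (L0 * dT)
  alpha = (0.3866 / 1000) / (0.129 * 270) = 0.0000111 /K = 1.11 x 10^-5 /K

1.11 x 10^-5 /K


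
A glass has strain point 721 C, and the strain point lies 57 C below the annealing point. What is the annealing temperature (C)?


T_anneal = T_strain + gap:
  T_anneal = 721 + 57 = 778 C

778 C


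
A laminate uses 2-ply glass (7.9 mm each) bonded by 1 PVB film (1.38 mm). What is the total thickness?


Total thickness = glass contribution + PVB contribution
  Glass: 2 * 7.9 = 15.8 mm
  PVB: 1 * 1.38 = 1.38 mm
  Total = 15.8 + 1.38 = 17.18 mm

17.18 mm


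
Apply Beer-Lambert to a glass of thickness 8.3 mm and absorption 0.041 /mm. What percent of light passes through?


Beer-Lambert law: T = exp(-alpha * thickness)
  exponent = -0.041 * 8.3 = -0.3403
  T = exp(-0.3403) = 0.7116
  Percentage = 0.7116 * 100 = 71.16%

71.16%


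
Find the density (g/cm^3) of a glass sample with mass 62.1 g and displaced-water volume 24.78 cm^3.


Use the definition of density:
  rho = mass / volume
  rho = 62.1 / 24.78 = 2.506 g/cm^3

2.506 g/cm^3


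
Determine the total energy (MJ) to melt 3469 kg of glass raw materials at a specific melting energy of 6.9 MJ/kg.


Total energy = mass * specific energy
  E = 3469 * 6.9 = 23936.1 MJ

23936.1 MJ


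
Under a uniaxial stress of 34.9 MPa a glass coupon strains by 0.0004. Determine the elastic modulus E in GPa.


Young's modulus: E = stress / strain
  E = 34.9 MPa / 0.0004 = 87250 MPa
Convert to GPa: 87250 / 1000 = 87.25 GPa

87.25 GPa


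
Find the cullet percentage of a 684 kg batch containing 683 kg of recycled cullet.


Cullet ratio = (cullet mass / total batch mass) * 100
  Ratio = 683 / 684 * 100 = 99.85%

99.85%


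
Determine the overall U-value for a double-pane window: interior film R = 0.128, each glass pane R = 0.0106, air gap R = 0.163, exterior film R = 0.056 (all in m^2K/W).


Total thermal resistance (series):
  R_total = R_in + R_glass + R_air + R_glass + R_out
  R_total = 0.128 + 0.0106 + 0.163 + 0.0106 + 0.056 = 0.3682 m^2K/W
U-value = 1 / R_total = 1 / 0.3682 = 2.716 W/m^2K

2.716 W/m^2K


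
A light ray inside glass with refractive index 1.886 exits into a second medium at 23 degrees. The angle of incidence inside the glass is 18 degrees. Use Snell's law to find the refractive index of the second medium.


Apply Snell's law: n1 * sin(theta1) = n2 * sin(theta2)
  n2 = n1 * sin(theta1) / sin(theta2)
  sin(18) = 0.309017
  sin(23) = 0.390731
  n2 = 1.886 * 0.309017 / 0.390731 = 1.4916

1.4916


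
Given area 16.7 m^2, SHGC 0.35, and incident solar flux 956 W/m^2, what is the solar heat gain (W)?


Solar heat gain: Q = Area * SHGC * Irradiance
  Q = 16.7 * 0.35 * 956 = 5587.8 W

5587.8 W


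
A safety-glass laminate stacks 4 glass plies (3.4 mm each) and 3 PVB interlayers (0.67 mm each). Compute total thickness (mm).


Total thickness = glass contribution + PVB contribution
  Glass: 4 * 3.4 = 13.6 mm
  PVB: 3 * 0.67 = 2.01 mm
  Total = 13.6 + 2.01 = 15.61 mm

15.61 mm


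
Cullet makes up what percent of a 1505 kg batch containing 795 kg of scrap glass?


Cullet ratio = (cullet mass / total batch mass) * 100
  Ratio = 795 / 1505 * 100 = 52.82%

52.82%


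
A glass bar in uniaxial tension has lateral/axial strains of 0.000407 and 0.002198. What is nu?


Poisson's ratio: nu = lateral strain / axial strain
  nu = 0.000407 / 0.002198 = 0.1852

0.1852


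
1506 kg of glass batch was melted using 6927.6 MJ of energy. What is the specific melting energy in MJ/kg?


Rearrange E = m * s for s:
  s = E / m
  s = 6927.6 / 1506 = 4.6 MJ/kg

4.6 MJ/kg


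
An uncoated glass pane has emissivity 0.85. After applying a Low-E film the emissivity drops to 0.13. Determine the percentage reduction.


Percentage reduction = (1 - coated/uncoated) * 100
  Ratio = 0.13 / 0.85 = 0.1529
  Reduction = (1 - 0.1529) * 100 = 84.7%

84.7%


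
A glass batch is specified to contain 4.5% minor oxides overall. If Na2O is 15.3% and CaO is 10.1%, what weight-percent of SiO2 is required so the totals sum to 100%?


Known pieces sum to 100%:
  SiO2 = 100 - (others + Na2O + CaO)
  SiO2 = 100 - (4.5 + 15.3 + 10.1) = 70.1%

70.1%


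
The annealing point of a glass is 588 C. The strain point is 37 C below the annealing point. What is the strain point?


Strain point = annealing point - difference:
  T_strain = 588 - 37 = 551 C

551 C


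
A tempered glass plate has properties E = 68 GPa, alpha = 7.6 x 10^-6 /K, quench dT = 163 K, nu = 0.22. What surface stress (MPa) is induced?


Tempering stress: sigma = E * alpha * dT / (1 - nu)
  E (MPa) = 68 * 1000 = 68000
  Numerator = 68000 * (7.6 x 10^-6) * 163 = 84.2384
  Denominator = 1 - 0.22 = 0.78
  sigma = 84.2384 / 0.78 = 108.0 MPa

108.0 MPa


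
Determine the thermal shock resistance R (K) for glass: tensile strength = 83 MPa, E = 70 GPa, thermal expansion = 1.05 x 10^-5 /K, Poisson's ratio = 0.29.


Thermal shock resistance: R = sigma * (1 - nu) / (E * alpha)
  Numerator = 83 * (1 - 0.29) = 58.93
  Denominator = 70 * 1000 * (1.05 x 10^-5) = 0.735
  R = 58.93 / 0.735 = 80.2 K

80.2 K


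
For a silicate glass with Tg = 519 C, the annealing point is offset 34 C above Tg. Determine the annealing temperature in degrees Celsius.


The annealing temperature is Tg plus the offset:
  T_anneal = 519 + 34 = 553 C

553 C


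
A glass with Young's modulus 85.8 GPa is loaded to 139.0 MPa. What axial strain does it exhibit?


Rearrange E = sigma / epsilon:
  epsilon = sigma / E
  E (MPa) = 85.8 * 1000 = 85800
  epsilon = 139.0 / 85800 = 0.00162

0.00162


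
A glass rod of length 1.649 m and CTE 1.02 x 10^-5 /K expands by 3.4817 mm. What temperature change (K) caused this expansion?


Rearrange dL = alpha * L0 * dT for dT:
  dT = dL / (alpha * L0)
  dL (m) = 3.4817 / 1000 = 0.0034817
  dT = 0.0034817 / ((1.02 x 10^-5) * 1.649) = 207.0 K

207.0 K


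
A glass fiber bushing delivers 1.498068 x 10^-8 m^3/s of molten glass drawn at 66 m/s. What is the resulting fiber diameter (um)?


Cross-sectional area from continuity:
  A = Q / v = 1.498068 x 10^-8 / 66 = 2.2698 x 10^-10 m^2
Diameter from circular cross-section:
  d = sqrt(4A / pi) * 10^6 (m -> um)
  d = sqrt(4 * 2.2698 x 10^-10 / pi) * 10^6 = 17.0 um

17.0 um


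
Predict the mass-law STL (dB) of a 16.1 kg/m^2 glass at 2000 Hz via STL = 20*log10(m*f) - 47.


Mass law: STL = 20 * log10(m * f) - 47
  m * f = 16.1 * 2000 = 32200
  log10(32200) = 4.50786
  STL = 20 * 4.50786 - 47 = 90.1572 - 47 = 43.2 dB

43.2 dB


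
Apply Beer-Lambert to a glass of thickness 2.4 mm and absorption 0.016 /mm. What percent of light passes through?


Beer-Lambert law: T = exp(-alpha * thickness)
  exponent = -0.016 * 2.4 = -0.0384
  T = exp(-0.0384) = 0.9623
  Percentage = 0.9623 * 100 = 96.23%

96.23%


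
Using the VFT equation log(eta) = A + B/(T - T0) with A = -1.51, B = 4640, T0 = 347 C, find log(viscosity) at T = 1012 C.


VFT equation: log(eta) = A + B / (T - T0)
  T - T0 = 1012 - 347 = 665
  B / (T - T0) = 4640 / 665 = 6.977
  log(eta) = -1.51 + 6.977 = 5.467

5.467


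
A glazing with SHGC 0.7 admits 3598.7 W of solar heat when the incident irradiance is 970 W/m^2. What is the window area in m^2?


Rearrange Q = Area * SHGC * Irradiance:
  Area = Q / (SHGC * Irradiance)
  Area = 3598.7 / (0.7 * 970) = 5.3 m^2

5.3 m^2


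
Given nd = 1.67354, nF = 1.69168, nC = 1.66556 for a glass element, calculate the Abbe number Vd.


Abbe number formula: Vd = (nd - 1) / (nF - nC)
  nd - 1 = 1.67354 - 1 = 0.67354
  nF - nC = 1.69168 - 1.66556 = 0.02612
  Vd = 0.67354 / 0.02612 = 25.79

25.79


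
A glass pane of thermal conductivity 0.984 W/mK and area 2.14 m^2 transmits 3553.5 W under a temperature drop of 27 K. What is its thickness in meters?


Fourier's law: t = k * A * dT / Q
  t = 0.984 * 2.14 * 27 / 3553.5
  t = 56.85552 / 3553.5 = 0.016 m

0.016 m


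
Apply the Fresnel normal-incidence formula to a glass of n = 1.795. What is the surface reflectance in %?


Fresnel reflectance at normal incidence:
  R = ((n - 1)/(n + 1))^2
  (n - 1)/(n + 1) = (1.795 - 1)/(1.795 + 1) = 0.284436
  R = 0.284436^2 = 0.0809038
  R(%) = 0.0809038 * 100 = 8.09%

8.09%


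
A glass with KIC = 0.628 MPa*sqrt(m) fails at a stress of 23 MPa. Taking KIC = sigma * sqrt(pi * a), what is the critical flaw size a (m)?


Rearrange KIC = sigma * sqrt(pi * a):
  sqrt(pi * a) = KIC / sigma
  sqrt(pi * a) = 0.628 / 23 = 0.027304
  a = (KIC / sigma)^2 / pi
  a = 0.027304^2 / pi = 0.0002373 m

0.0002373 m


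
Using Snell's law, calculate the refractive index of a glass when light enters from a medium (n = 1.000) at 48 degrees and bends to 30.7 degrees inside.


Apply Snell's law: n1 * sin(theta1) = n2 * sin(theta2)
  n2 = n1 * sin(theta1) / sin(theta2)
  sin(48) = 0.743145
  sin(30.7) = 0.510543
  n2 = 1.000 * 0.743145 / 0.510543 = 1.4556

1.4556


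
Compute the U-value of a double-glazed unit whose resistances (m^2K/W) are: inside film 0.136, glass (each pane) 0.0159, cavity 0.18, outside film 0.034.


Total thermal resistance (series):
  R_total = R_in + R_glass + R_air + R_glass + R_out
  R_total = 0.136 + 0.0159 + 0.18 + 0.0159 + 0.034 = 0.3818 m^2K/W
U-value = 1 / R_total = 1 / 0.3818 = 2.619 W/m^2K

2.619 W/m^2K


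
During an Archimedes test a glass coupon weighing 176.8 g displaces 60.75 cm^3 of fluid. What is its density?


Use the definition of density:
  rho = mass / volume
  rho = 176.8 / 60.75 = 2.91 g/cm^3

2.91 g/cm^3


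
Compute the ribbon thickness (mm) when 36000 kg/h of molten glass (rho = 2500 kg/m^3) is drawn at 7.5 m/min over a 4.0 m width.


Ribbon cross-section from mass balance:
  Volume rate = throughput / density = 36000 / 2500 = 14.4 m^3/h
  thickness = volume rate / (speed * 60 * width), i.e.
  thickness = throughput / (60 * speed * width * density) * 1000
  thickness = 36000 / (60 * 7.5 * 4.0 * 2500) * 1000 = 8.0 mm

8.0 mm


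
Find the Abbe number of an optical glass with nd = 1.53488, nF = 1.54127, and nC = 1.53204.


Abbe number formula: Vd = (nd - 1) / (nF - nC)
  nd - 1 = 1.53488 - 1 = 0.53488
  nF - nC = 1.54127 - 1.53204 = 0.00923
  Vd = 0.53488 / 0.00923 = 57.95

57.95


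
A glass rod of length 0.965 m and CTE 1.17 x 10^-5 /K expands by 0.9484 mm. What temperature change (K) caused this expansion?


Rearrange dL = alpha * L0 * dT for dT:
  dT = dL / (alpha * L0)
  dL (m) = 0.9484 / 1000 = 0.0009484
  dT = 0.0009484 / ((1.17 x 10^-5) * 0.965) = 84.0 K

84.0 K


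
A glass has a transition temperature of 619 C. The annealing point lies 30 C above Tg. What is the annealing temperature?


The annealing temperature is Tg plus the offset:
  T_anneal = 619 + 30 = 649 C

649 C


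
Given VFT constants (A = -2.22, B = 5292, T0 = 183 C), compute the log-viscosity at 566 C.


VFT equation: log(eta) = A + B / (T - T0)
  T - T0 = 566 - 183 = 383
  B / (T - T0) = 5292 / 383 = 13.817
  log(eta) = -2.22 + 13.817 = 11.597

11.597


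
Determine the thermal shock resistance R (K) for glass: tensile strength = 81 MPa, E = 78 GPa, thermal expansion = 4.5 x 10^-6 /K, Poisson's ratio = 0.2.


Thermal shock resistance: R = sigma * (1 - nu) / (E * alpha)
  Numerator = 81 * (1 - 0.2) = 64.8
  Denominator = 78 * 1000 * (4.5 x 10^-6) = 0.351
  R = 64.8 / 0.351 = 184.6 K

184.6 K


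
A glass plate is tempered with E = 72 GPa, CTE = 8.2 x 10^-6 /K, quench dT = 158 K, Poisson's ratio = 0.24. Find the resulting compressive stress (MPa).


Tempering stress: sigma = E * alpha * dT / (1 - nu)
  E (MPa) = 72 * 1000 = 72000
  Numerator = 72000 * (8.2 x 10^-6) * 158 = 93.2832
  Denominator = 1 - 0.24 = 0.76
  sigma = 93.2832 / 0.76 = 122.7 MPa

122.7 MPa


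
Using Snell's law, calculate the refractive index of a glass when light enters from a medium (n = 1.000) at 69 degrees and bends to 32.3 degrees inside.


Apply Snell's law: n1 * sin(theta1) = n2 * sin(theta2)
  n2 = n1 * sin(theta1) / sin(theta2)
  sin(69) = 0.93358
  sin(32.3) = 0.534352
  n2 = 1.000 * 0.93358 / 0.534352 = 1.7471

1.7471


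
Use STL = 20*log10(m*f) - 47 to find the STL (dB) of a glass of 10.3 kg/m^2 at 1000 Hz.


Mass law: STL = 20 * log10(m * f) - 47
  m * f = 10.3 * 1000 = 10300
  log10(10300) = 4.01284
  STL = 20 * 4.01284 - 47 = 80.2568 - 47 = 33.3 dB

33.3 dB


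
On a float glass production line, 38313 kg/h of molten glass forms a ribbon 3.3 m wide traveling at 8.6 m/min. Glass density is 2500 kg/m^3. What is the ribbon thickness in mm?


Ribbon cross-section from mass balance:
  Volume rate = throughput / density = 38313 / 2500 = 15.3252 m^3/h
  thickness = volume rate / (speed * 60 * width), i.e.
  thickness = throughput / (60 * speed * width * density) * 1000
  thickness = 38313 / (60 * 8.6 * 3.3 * 2500) * 1000 = 9.0 mm

9.0 mm


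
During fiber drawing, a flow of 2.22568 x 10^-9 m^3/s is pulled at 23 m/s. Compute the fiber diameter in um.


Cross-sectional area from continuity:
  A = Q / v = 2.22568 x 10^-9 / 23 = 9.67687 x 10^-11 m^2
Diameter from circular cross-section:
  d = sqrt(4A / pi) * 10^6 (m -> um)
  d = sqrt(4 * 9.67687 x 10^-11 / pi) * 10^6 = 11.1 um

11.1 um


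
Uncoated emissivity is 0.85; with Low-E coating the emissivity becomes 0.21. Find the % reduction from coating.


Percentage reduction = (1 - coated/uncoated) * 100
  Ratio = 0.21 / 0.85 = 0.2471
  Reduction = (1 - 0.2471) * 100 = 75.3%

75.3%


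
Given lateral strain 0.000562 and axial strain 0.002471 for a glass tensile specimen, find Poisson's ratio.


Poisson's ratio: nu = lateral strain / axial strain
  nu = 0.000562 / 0.002471 = 0.2274

0.2274


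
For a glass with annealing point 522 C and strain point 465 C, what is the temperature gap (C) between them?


Gap = T_anneal - T_strain:
  gap = 522 - 465 = 57 C

57 C


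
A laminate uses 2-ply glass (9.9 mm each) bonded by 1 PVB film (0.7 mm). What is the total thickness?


Total thickness = glass contribution + PVB contribution
  Glass: 2 * 9.9 = 19.8 mm
  PVB: 1 * 0.7 = 0.7 mm
  Total = 19.8 + 0.7 = 20.5 mm

20.5 mm


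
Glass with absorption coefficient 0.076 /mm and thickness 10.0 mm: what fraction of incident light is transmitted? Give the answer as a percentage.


Beer-Lambert law: T = exp(-alpha * thickness)
  exponent = -0.076 * 10.0 = -0.76
  T = exp(-0.76) = 0.4677
  Percentage = 0.4677 * 100 = 46.77%

46.77%


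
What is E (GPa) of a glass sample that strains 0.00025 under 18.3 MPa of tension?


Young's modulus: E = stress / strain
  E = 18.3 MPa / 0.00025 = 73200 MPa
Convert to GPa: 73200 / 1000 = 73.2 GPa

73.2 GPa


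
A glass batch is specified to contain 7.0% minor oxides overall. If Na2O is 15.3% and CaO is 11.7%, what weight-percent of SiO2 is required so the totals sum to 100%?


Known pieces sum to 100%:
  SiO2 = 100 - (others + Na2O + CaO)
  SiO2 = 100 - (7.0 + 15.3 + 11.7) = 66.0%

66.0%


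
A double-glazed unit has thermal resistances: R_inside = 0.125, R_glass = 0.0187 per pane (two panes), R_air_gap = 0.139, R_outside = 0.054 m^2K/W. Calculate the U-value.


Total thermal resistance (series):
  R_total = R_in + R_glass + R_air + R_glass + R_out
  R_total = 0.125 + 0.0187 + 0.139 + 0.0187 + 0.054 = 0.3554 m^2K/W
U-value = 1 / R_total = 1 / 0.3554 = 2.814 W/m^2K

2.814 W/m^2K


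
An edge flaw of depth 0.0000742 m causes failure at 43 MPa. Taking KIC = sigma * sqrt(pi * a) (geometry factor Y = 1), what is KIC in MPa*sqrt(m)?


Fracture toughness: KIC = sigma * sqrt(pi * a)
  pi * a = pi * 0.0000742 = 0.000233106
  sqrt(pi * a) = 0.015268
  KIC = 43 * 0.015268 = 0.657 MPa*sqrt(m)

0.657 MPa*sqrt(m)


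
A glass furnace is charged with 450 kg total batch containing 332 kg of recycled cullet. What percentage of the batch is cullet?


Cullet ratio = (cullet mass / total batch mass) * 100
  Ratio = 332 / 450 * 100 = 73.78%

73.78%


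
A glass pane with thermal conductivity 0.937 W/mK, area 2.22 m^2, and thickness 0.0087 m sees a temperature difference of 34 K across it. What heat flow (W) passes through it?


Fourier's law: Q = k * A * dT / t
  Q = 0.937 * 2.22 * 34 / 0.0087
  Q = 70.72476 / 0.0087 = 8129.3 W

8129.3 W


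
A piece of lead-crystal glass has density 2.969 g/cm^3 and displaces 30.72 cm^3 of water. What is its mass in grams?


Rearrange rho = m / V:
  m = rho * V
  m = 2.969 * 30.72 = 91.208 g

91.208 g


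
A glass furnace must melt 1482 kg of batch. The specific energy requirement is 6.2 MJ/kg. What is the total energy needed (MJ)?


Total energy = mass * specific energy
  E = 1482 * 6.2 = 9188.4 MJ

9188.4 MJ


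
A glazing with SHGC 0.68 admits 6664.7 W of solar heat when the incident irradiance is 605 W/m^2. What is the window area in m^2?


Rearrange Q = Area * SHGC * Irradiance:
  Area = Q / (SHGC * Irradiance)
  Area = 6664.7 / (0.68 * 605) = 16.2 m^2

16.2 m^2


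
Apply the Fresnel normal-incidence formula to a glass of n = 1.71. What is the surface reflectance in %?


Fresnel reflectance at normal incidence:
  R = ((n - 1)/(n + 1))^2
  (n - 1)/(n + 1) = (1.71 - 1)/(1.71 + 1) = 0.261993
  R = 0.261993^2 = 0.0686403
  R(%) = 0.0686403 * 100 = 6.864%

6.864%


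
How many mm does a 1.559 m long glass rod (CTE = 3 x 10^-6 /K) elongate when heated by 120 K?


Thermal expansion formula: dL = alpha * L0 * dT
  dL = (3 x 10^-6) * 1.559 * 120 = 0.00056124 m
Convert to mm: 0.00056124 * 1000 = 0.5612 mm

0.5612 mm


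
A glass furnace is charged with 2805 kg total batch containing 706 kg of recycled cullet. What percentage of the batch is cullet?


Cullet ratio = (cullet mass / total batch mass) * 100
  Ratio = 706 / 2805 * 100 = 25.17%

25.17%


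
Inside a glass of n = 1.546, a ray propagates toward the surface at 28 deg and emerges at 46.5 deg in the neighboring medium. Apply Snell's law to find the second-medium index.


Apply Snell's law: n1 * sin(theta1) = n2 * sin(theta2)
  n2 = n1 * sin(theta1) / sin(theta2)
  sin(28) = 0.469472
  sin(46.5) = 0.725374
  n2 = 1.546 * 0.469472 / 0.725374 = 1.0006

1.0006


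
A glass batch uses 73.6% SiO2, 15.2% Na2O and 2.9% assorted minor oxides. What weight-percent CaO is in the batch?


Pieces sum to 100%:
  CaO = 100 - (SiO2 + Na2O + others)
  CaO = 100 - (73.6 + 15.2 + 2.9) = 8.3%

8.3%


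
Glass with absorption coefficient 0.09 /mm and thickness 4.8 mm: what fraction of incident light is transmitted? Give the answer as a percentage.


Beer-Lambert law: T = exp(-alpha * thickness)
  exponent = -0.09 * 4.8 = -0.432
  T = exp(-0.432) = 0.6492
  Percentage = 0.6492 * 100 = 64.92%

64.92%


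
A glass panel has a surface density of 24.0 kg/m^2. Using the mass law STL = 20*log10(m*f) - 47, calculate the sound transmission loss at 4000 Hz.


Mass law: STL = 20 * log10(m * f) - 47
  m * f = 24.0 * 4000 = 96000
  log10(96000) = 4.98227
  STL = 20 * 4.98227 - 47 = 99.6454 - 47 = 52.6 dB

52.6 dB


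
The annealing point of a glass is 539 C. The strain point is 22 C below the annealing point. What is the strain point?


Strain point = annealing point - difference:
  T_strain = 539 - 22 = 517 C

517 C


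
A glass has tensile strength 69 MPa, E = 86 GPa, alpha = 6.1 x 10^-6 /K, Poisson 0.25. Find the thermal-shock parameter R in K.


Thermal shock resistance: R = sigma * (1 - nu) / (E * alpha)
  Numerator = 69 * (1 - 0.25) = 51.75
  Denominator = 86 * 1000 * (6.1 x 10^-6) = 0.5246
  R = 51.75 / 0.5246 = 98.6 K

98.6 K


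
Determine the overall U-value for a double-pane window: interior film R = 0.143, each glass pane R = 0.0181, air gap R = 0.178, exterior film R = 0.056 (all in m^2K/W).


Total thermal resistance (series):
  R_total = R_in + R_glass + R_air + R_glass + R_out
  R_total = 0.143 + 0.0181 + 0.178 + 0.0181 + 0.056 = 0.4132 m^2K/W
U-value = 1 / R_total = 1 / 0.4132 = 2.42 W/m^2K

2.42 W/m^2K


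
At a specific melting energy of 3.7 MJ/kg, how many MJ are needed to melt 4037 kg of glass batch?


Total energy = mass * specific energy
  E = 4037 * 3.7 = 14936.9 MJ

14936.9 MJ


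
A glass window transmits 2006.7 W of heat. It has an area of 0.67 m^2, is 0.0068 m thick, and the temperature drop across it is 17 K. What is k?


Fourier's law rearranged: k = Q * t / (A * dT)
  Numerator = 2006.7 * 0.0068 = 13.64556
  Denominator = 0.67 * 17 = 11.39
  k = 13.64556 / 11.39 = 1.198 W/mK

1.198 W/mK


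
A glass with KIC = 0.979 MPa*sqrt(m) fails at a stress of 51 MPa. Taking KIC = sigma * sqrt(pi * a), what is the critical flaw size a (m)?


Rearrange KIC = sigma * sqrt(pi * a):
  sqrt(pi * a) = KIC / sigma
  sqrt(pi * a) = 0.979 / 51 = 0.019196
  a = (KIC / sigma)^2 / pi
  a = 0.019196^2 / pi = 0.0001173 m

0.0001173 m


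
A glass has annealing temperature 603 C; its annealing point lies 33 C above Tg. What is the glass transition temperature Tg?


Rearrange T_anneal = Tg + offset for Tg:
  Tg = T_anneal - offset = 603 - 33 = 570 C

570 C


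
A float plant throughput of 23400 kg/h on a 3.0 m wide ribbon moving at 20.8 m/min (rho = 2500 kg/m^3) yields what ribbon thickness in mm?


Ribbon cross-section from mass balance:
  Volume rate = throughput / density = 23400 / 2500 = 9.36 m^3/h
  thickness = volume rate / (speed * 60 * width), i.e.
  thickness = throughput / (60 * speed * width * density) * 1000
  thickness = 23400 / (60 * 20.8 * 3.0 * 2500) * 1000 = 2.5 mm

2.5 mm
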